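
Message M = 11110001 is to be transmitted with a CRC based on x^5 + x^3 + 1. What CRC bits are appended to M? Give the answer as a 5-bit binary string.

Append 5 zeros: 1111000100000. Divide by 101001 (XOR where the leading bit is 1):
  pos 0: 111100 XOR 101001 = 010101
  pos 1: 101010 XOR 101001 = 000011
  pos 5: 111000 XOR 101001 = 010001
  pos 6: 100010 XOR 101001 = 001011
Remainder (last 5 bits) = 10110. This is the CRC / FCS.

10110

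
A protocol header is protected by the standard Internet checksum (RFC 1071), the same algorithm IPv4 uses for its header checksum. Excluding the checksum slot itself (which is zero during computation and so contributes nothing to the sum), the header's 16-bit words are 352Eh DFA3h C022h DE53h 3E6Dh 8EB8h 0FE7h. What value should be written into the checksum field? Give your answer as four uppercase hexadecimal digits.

One's-complement addition (fold any carry out of bit 15 back into bit 0):
  0x352E + 0xDFA3 = 0x114D1 → wrap carry → 0x14D2
  0x14D2 + 0xC022 = 0x0D4F4
  0xD4F4 + 0xDE53 = 0x1B347 → wrap carry → 0xB348
  0xB348 + 0x3E6D = 0x0F1B5
  0xF1B5 + 0x8EB8 = 0x1806D → wrap carry → 0x806E
  0x806E + 0x0FE7 = 0x09055
One's-complement sum = 0x9055.
Checksum = ~0x9055 & 0xFFFF = 0x6FAA.

6FAA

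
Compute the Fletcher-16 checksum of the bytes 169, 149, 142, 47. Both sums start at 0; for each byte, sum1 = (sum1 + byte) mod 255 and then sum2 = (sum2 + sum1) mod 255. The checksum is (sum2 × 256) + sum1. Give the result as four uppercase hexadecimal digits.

B3FC

Running sums (mod 255):
  after byte 0 (169): sum1=169, sum2=169
  after byte 1 (149): sum1=63, sum2=232
  after byte 2 (142): sum1=205, sum2=182
  after byte 3 (47): sum1=252, sum2=179
Checksum = sum2·256 + sum1 = 179·256 + 252 = 46076 = 0xB3FC.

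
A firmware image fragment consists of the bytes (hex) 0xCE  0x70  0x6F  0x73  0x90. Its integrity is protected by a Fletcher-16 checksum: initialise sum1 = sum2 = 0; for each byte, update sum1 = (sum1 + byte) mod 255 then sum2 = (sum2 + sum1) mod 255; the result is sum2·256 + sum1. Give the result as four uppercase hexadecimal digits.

Running sums (mod 255):
  after byte 0 (0xCE): sum1=206, sum2=206
  after byte 1 (0x70): sum1=63, sum2=14
  after byte 2 (0x6F): sum1=174, sum2=188
  after byte 3 (0x73): sum1=34, sum2=222
  after byte 4 (0x90): sum1=178, sum2=145
Checksum = sum2·256 + sum1 = 145·256 + 178 = 37298 = 0x91B2.

91B2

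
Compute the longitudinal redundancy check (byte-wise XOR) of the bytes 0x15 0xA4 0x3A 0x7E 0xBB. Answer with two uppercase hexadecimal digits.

XOR the bytes together:
  start with 0x15
  0x15 ⊕ 0xA4 = 0xB1
  0xB1 ⊕ 0x3A = 0x8B
  0x8B ⊕ 0x7E = 0xF5
  0xF5 ⊕ 0xBB = 0x4E

4E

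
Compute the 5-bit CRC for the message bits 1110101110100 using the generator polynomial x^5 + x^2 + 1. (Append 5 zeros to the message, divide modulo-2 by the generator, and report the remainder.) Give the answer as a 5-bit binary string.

10011

Append 5 zeros: 111010111010000000. Divide by 100101 (XOR where the leading bit is 1):
  pos 0: 111010 XOR 100101 = 011111
  pos 1: 111111 XOR 100101 = 011010
  pos 2: 110101 XOR 100101 = 010000
  pos 3: 100001 XOR 100101 = 000100
  pos 6: 100010 XOR 100101 = 000111
  pos 9: 111000 XOR 100101 = 011101
  pos 10: 111010 XOR 100101 = 011111
  pos 11: 111110 XOR 100101 = 011011
  pos 12: 110110 XOR 100101 = 010011
Remainder (last 5 bits) = 10011. This is the CRC / FCS.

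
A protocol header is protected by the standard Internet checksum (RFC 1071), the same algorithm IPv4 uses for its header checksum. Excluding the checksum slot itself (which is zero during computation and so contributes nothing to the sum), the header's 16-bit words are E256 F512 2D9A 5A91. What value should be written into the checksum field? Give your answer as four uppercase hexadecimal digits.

One's-complement addition (fold any carry out of bit 15 back into bit 0):
  0xE256 + 0xF512 = 0x1D768 → wrap carry → 0xD769
  0xD769 + 0x2D9A = 0x10503 → wrap carry → 0x0504
  0x0504 + 0x5A91 = 0x05F95
One's-complement sum = 0x5F95.
Checksum = ~0x5F95 & 0xFFFF = 0xA06A.

A06A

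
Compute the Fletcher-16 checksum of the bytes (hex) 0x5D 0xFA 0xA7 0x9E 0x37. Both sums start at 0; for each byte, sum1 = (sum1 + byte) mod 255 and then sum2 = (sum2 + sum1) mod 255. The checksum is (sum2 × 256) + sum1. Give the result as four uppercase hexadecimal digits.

2AD5

Running sums (mod 255):
  after byte 0 (0x5D): sum1=93, sum2=93
  after byte 1 (0xFA): sum1=88, sum2=181
  after byte 2 (0xA7): sum1=0, sum2=181
  after byte 3 (0x9E): sum1=158, sum2=84
  after byte 4 (0x37): sum1=213, sum2=42
Checksum = sum2·256 + sum1 = 42·256 + 213 = 10965 = 0x2AD5.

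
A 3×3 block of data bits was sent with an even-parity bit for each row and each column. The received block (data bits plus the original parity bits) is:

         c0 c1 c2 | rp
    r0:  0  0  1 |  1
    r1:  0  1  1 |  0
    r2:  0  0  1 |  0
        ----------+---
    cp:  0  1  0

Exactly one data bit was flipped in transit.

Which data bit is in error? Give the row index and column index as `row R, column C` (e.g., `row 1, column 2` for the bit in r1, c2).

Recompute each row's even parity and compare to rp:
  r0: data parity 1, sent rp 1 → ok
  r1: data parity 0, sent rp 0 → ok
  r2: data parity 1, sent rp 0 → mismatch
Recompute each column's even parity and compare to cp:
  c0: data parity 0, sent cp 0 → ok
  c1: data parity 1, sent cp 1 → ok
  c2: data parity 1, sent cp 0 → mismatch
Exactly one row (r2) and one column (c2) fail → the flipped bit is at their intersection.

row 2, column 2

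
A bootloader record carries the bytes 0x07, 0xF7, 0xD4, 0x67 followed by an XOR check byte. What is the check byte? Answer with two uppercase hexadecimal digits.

43

XOR the bytes together:
  start with 0x07
  0x07 ⊕ 0xF7 = 0xF0
  0xF0 ⊕ 0xD4 = 0x24
  0x24 ⊕ 0x67 = 0x43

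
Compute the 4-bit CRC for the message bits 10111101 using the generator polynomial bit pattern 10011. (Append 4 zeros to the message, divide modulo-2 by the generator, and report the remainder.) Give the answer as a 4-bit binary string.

Append 4 zeros: 101111010000. Divide by 10011 (XOR where the leading bit is 1):
  pos 0: 10111 XOR 10011 = 00100
  pos 2: 10010 XOR 10011 = 00001
  pos 6: 11000 XOR 10011 = 01011
  pos 7: 10110 XOR 10011 = 00101
Remainder (last 4 bits) = 0101. This is the CRC / FCS.

0101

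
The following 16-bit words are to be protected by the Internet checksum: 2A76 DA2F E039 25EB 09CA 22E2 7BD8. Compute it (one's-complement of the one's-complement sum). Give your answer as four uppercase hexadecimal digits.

4CB0

One's-complement addition (fold any carry out of bit 15 back into bit 0):
  0x2A76 + 0xDA2F = 0x104A5 → wrap carry → 0x04A6
  0x04A6 + 0xE039 = 0x0E4DF
  0xE4DF + 0x25EB = 0x10ACA → wrap carry → 0x0ACB
  0x0ACB + 0x09CA = 0x01495
  0x1495 + 0x22E2 = 0x03777
  0x3777 + 0x7BD8 = 0x0B34F
One's-complement sum = 0xB34F.
Checksum = ~0xB34F & 0xFFFF = 0x4CB0.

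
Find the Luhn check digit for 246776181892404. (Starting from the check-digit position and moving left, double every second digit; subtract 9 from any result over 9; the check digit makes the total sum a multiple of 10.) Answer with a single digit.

4

Partial digits right→left: 4 0 4 2 9 8 1 8 1 6 7 7 6 4 2
Double every second digit counting from the check-digit position (so the 1st, 3rd, 5th, ... of the partial from the right).
  doubled (with −9 where >9): 8 8 9 2 2 5 3 4 → sum 41
  kept as-is: 0 2 8 8 6 7 4 → sum 35
Total = 41 + 35 = 76.
Check digit = (10 − (76 mod 10)) mod 10 = 4.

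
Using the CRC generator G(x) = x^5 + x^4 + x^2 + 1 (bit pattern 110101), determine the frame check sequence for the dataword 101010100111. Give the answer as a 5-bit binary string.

Append 5 zeros: 10101010011100000. Divide by 110101 (XOR where the leading bit is 1):
  pos 0: 101010 XOR 110101 = 011111
  pos 1: 111111 XOR 110101 = 001010
  pos 3: 101000 XOR 110101 = 011101
  pos 4: 111011 XOR 110101 = 001110
  pos 6: 111011 XOR 110101 = 001110
  pos 8: 111000 XOR 110101 = 001101
  pos 10: 110100 XOR 110101 = 000001
Remainder (last 5 bits) = 00010. This is the CRC / FCS.

00010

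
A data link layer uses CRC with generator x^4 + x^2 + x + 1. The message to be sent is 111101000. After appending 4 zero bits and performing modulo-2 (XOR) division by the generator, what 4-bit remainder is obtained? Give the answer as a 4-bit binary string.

Append 4 zeros: 1111010000000. Divide by 10111 (XOR where the leading bit is 1):
  pos 0: 11110 XOR 10111 = 01001
  pos 1: 10011 XOR 10111 = 00100
  pos 3: 10000 XOR 10111 = 00111
  pos 5: 11100 XOR 10111 = 01011
  pos 6: 10110 XOR 10111 = 00001
Remainder (last 4 bits) = 0100. This is the CRC / FCS.

0100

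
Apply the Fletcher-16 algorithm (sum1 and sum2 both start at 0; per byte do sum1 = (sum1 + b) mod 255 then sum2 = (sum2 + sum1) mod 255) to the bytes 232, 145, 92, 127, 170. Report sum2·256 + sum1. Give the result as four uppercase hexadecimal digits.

9101

Running sums (mod 255):
  after byte 0 (232): sum1=232, sum2=232
  after byte 1 (145): sum1=122, sum2=99
  after byte 2 (92): sum1=214, sum2=58
  after byte 3 (127): sum1=86, sum2=144
  after byte 4 (170): sum1=1, sum2=145
Checksum = sum2·256 + sum1 = 145·256 + 1 = 37121 = 0x9101.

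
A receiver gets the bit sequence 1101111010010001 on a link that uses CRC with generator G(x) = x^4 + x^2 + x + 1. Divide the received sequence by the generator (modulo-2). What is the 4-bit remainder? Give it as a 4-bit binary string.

0001

Modulo-2 division of 1101111010010001 by 10111:
  pos 0: 11011 XOR 10111 = 01100
  pos 1: 11001 XOR 10111 = 01110
  pos 2: 11101 XOR 10111 = 01010
  pos 3: 10100 XOR 10111 = 00011
  pos 6: 11100 XOR 10111 = 01011
  pos 7: 10111 XOR 10111 = 00000
Remainder = 0001 (nonzero — an error is detected).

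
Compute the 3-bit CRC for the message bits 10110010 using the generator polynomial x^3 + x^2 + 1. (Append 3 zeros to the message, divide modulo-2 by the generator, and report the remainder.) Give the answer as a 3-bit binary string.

Append 3 zeros: 10110010000. Divide by 1101 (XOR where the leading bit is 1):
  pos 0: 1011 XOR 1101 = 0110
  pos 1: 1100 XOR 1101 = 0001
  pos 4: 1010 XOR 1101 = 0111
  pos 5: 1110 XOR 1101 = 0011
  pos 7: 1100 XOR 1101 = 0001
Remainder (last 3 bits) = 001. This is the CRC / FCS.

001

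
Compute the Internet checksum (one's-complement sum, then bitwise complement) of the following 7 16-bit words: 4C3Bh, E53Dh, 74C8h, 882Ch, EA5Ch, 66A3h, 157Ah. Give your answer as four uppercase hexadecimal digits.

One's-complement addition (fold any carry out of bit 15 back into bit 0):
  0x4C3B + 0xE53D = 0x13178 → wrap carry → 0x3179
  0x3179 + 0x74C8 = 0x0A641
  0xA641 + 0x882C = 0x12E6D → wrap carry → 0x2E6E
  0x2E6E + 0xEA5C = 0x118CA → wrap carry → 0x18CB
  0x18CB + 0x66A3 = 0x07F6E
  0x7F6E + 0x157A = 0x094E8
One's-complement sum = 0x94E8.
Checksum = ~0x94E8 & 0xFFFF = 0x6B17.

6B17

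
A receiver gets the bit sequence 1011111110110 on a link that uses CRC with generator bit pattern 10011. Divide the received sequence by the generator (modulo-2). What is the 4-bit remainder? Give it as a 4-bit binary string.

Modulo-2 division of 1011111110110 by 10011:
  pos 0: 10111 XOR 10011 = 00100
  pos 2: 10011 XOR 10011 = 00000
  pos 7: 11011 XOR 10011 = 01000
  pos 8: 10000 XOR 10011 = 00011
Remainder = 0011 (nonzero — an error is detected).

0011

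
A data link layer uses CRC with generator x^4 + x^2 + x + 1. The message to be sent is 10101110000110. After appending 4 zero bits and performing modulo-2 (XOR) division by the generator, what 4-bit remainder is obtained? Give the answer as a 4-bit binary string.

1101

Append 4 zeros: 101011100001100000. Divide by 10111 (XOR where the leading bit is 1):
  pos 0: 10101 XOR 10111 = 00010
  pos 3: 10110 XOR 10111 = 00001
  pos 7: 10001 XOR 10111 = 00110
  pos 9: 11010 XOR 10111 = 01101
  pos 10: 11010 XOR 10111 = 01101
  pos 11: 11010 XOR 10111 = 01101
  pos 12: 11010 XOR 10111 = 01101
  pos 13: 11010 XOR 10111 = 01101
Remainder (last 4 bits) = 1101. This is the CRC / FCS.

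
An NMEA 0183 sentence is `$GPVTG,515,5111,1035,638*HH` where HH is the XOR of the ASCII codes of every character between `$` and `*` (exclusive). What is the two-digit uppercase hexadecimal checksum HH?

5D

XOR the ASCII codes of the payload characters:
  'G' = 0x47 → acc = 0x47
  'P' = 0x50 → acc = 0x17
  'V' = 0x56 → acc = 0x41
  'T' = 0x54 → acc = 0x15
  'G' = 0x47 → acc = 0x52
  ',' = 0x2C → acc = 0x7E
  '5' = 0x35 → acc = 0x4B
  '1' = 0x31 → acc = 0x7A
  '5' = 0x35 → acc = 0x4F
  ',' = 0x2C → acc = 0x63
  '5' = 0x35 → acc = 0x56
  '1' = 0x31 → acc = 0x67
  '1' = 0x31 → acc = 0x56
  '1' = 0x31 → acc = 0x67
  ',' = 0x2C → acc = 0x4B
  '1' = 0x31 → acc = 0x7A
  '0' = 0x30 → acc = 0x4A
  '3' = 0x33 → acc = 0x79
  '5' = 0x35 → acc = 0x4C
  ',' = 0x2C → acc = 0x60
  '6' = 0x36 → acc = 0x56
  '3' = 0x33 → acc = 0x65
  '8' = 0x38 → acc = 0x5D
Checksum = 0x5D.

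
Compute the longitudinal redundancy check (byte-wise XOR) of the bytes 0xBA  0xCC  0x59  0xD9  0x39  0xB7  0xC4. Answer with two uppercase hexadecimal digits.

BC

XOR the bytes together:
  start with 0xBA
  0xBA ⊕ 0xCC = 0x76
  0x76 ⊕ 0x59 = 0x2F
  0x2F ⊕ 0xD9 = 0xF6
  0xF6 ⊕ 0x39 = 0xCF
  0xCF ⊕ 0xB7 = 0x78
  0x78 ⊕ 0xC4 = 0xBC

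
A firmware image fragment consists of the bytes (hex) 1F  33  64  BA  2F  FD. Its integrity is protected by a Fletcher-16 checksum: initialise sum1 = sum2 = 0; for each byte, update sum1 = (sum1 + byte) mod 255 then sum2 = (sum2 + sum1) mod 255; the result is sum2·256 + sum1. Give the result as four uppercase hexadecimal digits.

Running sums (mod 255):
  after byte 0 (1F): sum1=31, sum2=31
  after byte 1 (33): sum1=82, sum2=113
  after byte 2 (64): sum1=182, sum2=40
  after byte 3 (BA): sum1=113, sum2=153
  after byte 4 (2F): sum1=160, sum2=58
  after byte 5 (FD): sum1=158, sum2=216
Checksum = sum2·256 + sum1 = 216·256 + 158 = 55454 = 0xD89E.

D89E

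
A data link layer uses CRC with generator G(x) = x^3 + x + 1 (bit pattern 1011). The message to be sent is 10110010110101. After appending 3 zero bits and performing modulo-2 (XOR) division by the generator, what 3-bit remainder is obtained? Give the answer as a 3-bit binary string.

Append 3 zeros: 10110010110101000. Divide by 1011 (XOR where the leading bit is 1):
  pos 0: 1011 XOR 1011 = 0000
  pos 6: 1011 XOR 1011 = 0000
  pos 11: 1010 XOR 1011 = 0001
Remainder (last 3 bits) = 100. This is the CRC / FCS.

100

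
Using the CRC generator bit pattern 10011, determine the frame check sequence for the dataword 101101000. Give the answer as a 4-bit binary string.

Append 4 zeros: 1011010000000. Divide by 10011 (XOR where the leading bit is 1):
  pos 0: 10110 XOR 10011 = 00101
  pos 2: 10110 XOR 10011 = 00101
  pos 4: 10100 XOR 10011 = 00111
  pos 6: 11100 XOR 10011 = 01111
  pos 7: 11110 XOR 10011 = 01101
  pos 8: 11010 XOR 10011 = 01001
Remainder (last 4 bits) = 1001. This is the CRC / FCS.

1001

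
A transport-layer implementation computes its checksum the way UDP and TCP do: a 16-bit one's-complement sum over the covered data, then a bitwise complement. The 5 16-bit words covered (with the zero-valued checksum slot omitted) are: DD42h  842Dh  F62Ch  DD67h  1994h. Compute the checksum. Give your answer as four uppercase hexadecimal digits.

B166

One's-complement addition (fold any carry out of bit 15 back into bit 0):
  0xDD42 + 0x842D = 0x1616F → wrap carry → 0x6170
  0x6170 + 0xF62C = 0x1579C → wrap carry → 0x579D
  0x579D + 0xDD67 = 0x13504 → wrap carry → 0x3505
  0x3505 + 0x1994 = 0x04E99
One's-complement sum = 0x4E99.
Checksum = ~0x4E99 & 0xFFFF = 0xB166.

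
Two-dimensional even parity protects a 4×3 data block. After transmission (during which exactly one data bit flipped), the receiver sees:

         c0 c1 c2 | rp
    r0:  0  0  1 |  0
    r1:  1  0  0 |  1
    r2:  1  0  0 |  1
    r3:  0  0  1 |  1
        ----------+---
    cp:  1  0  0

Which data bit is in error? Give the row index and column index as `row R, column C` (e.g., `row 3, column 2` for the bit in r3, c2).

Recompute each row's even parity and compare to rp:
  r0: data parity 1, sent rp 0 → mismatch
  r1: data parity 1, sent rp 1 → ok
  r2: data parity 1, sent rp 1 → ok
  r3: data parity 1, sent rp 1 → ok
Recompute each column's even parity and compare to cp:
  c0: data parity 0, sent cp 1 → mismatch
  c1: data parity 0, sent cp 0 → ok
  c2: data parity 0, sent cp 0 → ok
Exactly one row (r0) and one column (c0) fail → the flipped bit is at their intersection.

row 0, column 0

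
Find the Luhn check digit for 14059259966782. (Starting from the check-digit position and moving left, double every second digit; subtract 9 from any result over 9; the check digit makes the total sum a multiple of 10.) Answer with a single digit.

8

Partial digits right→left: 2 8 7 6 6 9 9 5 2 9 5 0 4 1
Double every second digit counting from the check-digit position (so the 1st, 3rd, 5th, ... of the partial from the right).
  doubled (with −9 where >9): 4 5 3 9 4 1 8 → sum 34
  kept as-is: 8 6 9 5 9 0 1 → sum 38
Total = 34 + 38 = 72.
Check digit = (10 − (72 mod 10)) mod 10 = 8.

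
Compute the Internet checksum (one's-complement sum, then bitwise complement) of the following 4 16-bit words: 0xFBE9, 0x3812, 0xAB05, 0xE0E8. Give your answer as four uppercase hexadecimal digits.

4015

One's-complement addition (fold any carry out of bit 15 back into bit 0):
  0xFBE9 + 0x3812 = 0x133FB → wrap carry → 0x33FC
  0x33FC + 0xAB05 = 0x0DF01
  0xDF01 + 0xE0E8 = 0x1BFE9 → wrap carry → 0xBFEA
One's-complement sum = 0xBFEA.
Checksum = ~0xBFEA & 0xFFFF = 0x4015.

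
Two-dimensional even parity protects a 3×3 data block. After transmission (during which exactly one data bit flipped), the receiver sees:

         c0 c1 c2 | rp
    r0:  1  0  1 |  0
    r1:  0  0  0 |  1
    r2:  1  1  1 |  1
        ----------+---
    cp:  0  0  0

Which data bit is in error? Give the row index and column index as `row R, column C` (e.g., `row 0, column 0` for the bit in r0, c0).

Recompute each row's even parity and compare to rp:
  r0: data parity 0, sent rp 0 → ok
  r1: data parity 0, sent rp 1 → mismatch
  r2: data parity 1, sent rp 1 → ok
Recompute each column's even parity and compare to cp:
  c0: data parity 0, sent cp 0 → ok
  c1: data parity 1, sent cp 0 → mismatch
  c2: data parity 0, sent cp 0 → ok
Exactly one row (r1) and one column (c1) fail → the flipped bit is at their intersection.

row 1, column 1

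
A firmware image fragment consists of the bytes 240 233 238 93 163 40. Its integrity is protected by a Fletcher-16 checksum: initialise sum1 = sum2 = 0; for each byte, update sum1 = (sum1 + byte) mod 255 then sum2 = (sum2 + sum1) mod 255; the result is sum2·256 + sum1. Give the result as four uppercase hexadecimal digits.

7AF2

Running sums (mod 255):
  after byte 0 (240): sum1=240, sum2=240
  after byte 1 (233): sum1=218, sum2=203
  after byte 2 (238): sum1=201, sum2=149
  after byte 3 (93): sum1=39, sum2=188
  after byte 4 (163): sum1=202, sum2=135
  after byte 5 (40): sum1=242, sum2=122
Checksum = sum2·256 + sum1 = 122·256 + 242 = 31474 = 0x7AF2.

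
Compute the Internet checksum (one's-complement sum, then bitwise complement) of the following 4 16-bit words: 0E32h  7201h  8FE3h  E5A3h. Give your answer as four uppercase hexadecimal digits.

0A45

One's-complement addition (fold any carry out of bit 15 back into bit 0):
  0x0E32 + 0x7201 = 0x08033
  0x8033 + 0x8FE3 = 0x11016 → wrap carry → 0x1017
  0x1017 + 0xE5A3 = 0x0F5BA
One's-complement sum = 0xF5BA.
Checksum = ~0xF5BA & 0xFFFF = 0x0A45.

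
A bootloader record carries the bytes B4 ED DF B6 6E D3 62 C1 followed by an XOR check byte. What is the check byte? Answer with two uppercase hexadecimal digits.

XOR the bytes together:
  start with 0xB4
  0xB4 ⊕ 0xED = 0x59
  0x59 ⊕ 0xDF = 0x86
  0x86 ⊕ 0xB6 = 0x30
  0x30 ⊕ 0x6E = 0x5E
  0x5E ⊕ 0xD3 = 0x8D
  0x8D ⊕ 0x62 = 0xEF
  0xEF ⊕ 0xC1 = 0x2E

2E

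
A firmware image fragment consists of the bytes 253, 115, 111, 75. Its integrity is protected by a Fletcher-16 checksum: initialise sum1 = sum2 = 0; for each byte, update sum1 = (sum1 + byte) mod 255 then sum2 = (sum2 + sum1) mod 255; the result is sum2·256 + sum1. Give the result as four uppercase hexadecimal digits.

7C2C

Running sums (mod 255):
  after byte 0 (253): sum1=253, sum2=253
  after byte 1 (115): sum1=113, sum2=111
  after byte 2 (111): sum1=224, sum2=80
  after byte 3 (75): sum1=44, sum2=124
Checksum = sum2·256 + sum1 = 124·256 + 44 = 31788 = 0x7C2C.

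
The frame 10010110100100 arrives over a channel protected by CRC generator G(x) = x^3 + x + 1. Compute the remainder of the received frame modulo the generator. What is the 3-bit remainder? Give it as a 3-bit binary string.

Modulo-2 division of 10010110100100 by 1011:
  pos 0: 1001 XOR 1011 = 0010
  pos 2: 1001 XOR 1011 = 0010
  pos 4: 1010 XOR 1011 = 0001
  pos 7: 1100 XOR 1011 = 0111
  pos 8: 1111 XOR 1011 = 0100
  pos 9: 1000 XOR 1011 = 0011
Remainder = 110 (nonzero — an error is detected).

110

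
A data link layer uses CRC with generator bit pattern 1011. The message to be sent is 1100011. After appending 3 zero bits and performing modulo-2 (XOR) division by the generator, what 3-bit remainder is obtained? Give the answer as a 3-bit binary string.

Append 3 zeros: 1100011000. Divide by 1011 (XOR where the leading bit is 1):
  pos 0: 1100 XOR 1011 = 0111
  pos 1: 1110 XOR 1011 = 0101
  pos 2: 1011 XOR 1011 = 0000
  pos 6: 1000 XOR 1011 = 0011
Remainder (last 3 bits) = 011. This is the CRC / FCS.

011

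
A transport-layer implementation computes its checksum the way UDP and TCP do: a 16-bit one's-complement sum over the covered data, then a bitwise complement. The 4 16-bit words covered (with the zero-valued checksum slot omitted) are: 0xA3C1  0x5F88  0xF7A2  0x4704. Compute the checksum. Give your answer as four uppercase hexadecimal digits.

BE0E

One's-complement addition (fold any carry out of bit 15 back into bit 0):
  0xA3C1 + 0x5F88 = 0x10349 → wrap carry → 0x034A
  0x034A + 0xF7A2 = 0x0FAEC
  0xFAEC + 0x4704 = 0x141F0 → wrap carry → 0x41F1
One's-complement sum = 0x41F1.
Checksum = ~0x41F1 & 0xFFFF = 0xBE0E.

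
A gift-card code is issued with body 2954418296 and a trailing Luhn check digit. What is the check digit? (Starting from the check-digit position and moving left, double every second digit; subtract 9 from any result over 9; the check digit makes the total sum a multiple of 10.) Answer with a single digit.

Partial digits right→left: 6 9 2 8 1 4 4 5 9 2
Double every second digit counting from the check-digit position (so the 1st, 3rd, 5th, ... of the partial from the right).
  doubled (with −9 where >9): 3 4 2 8 9 → sum 26
  kept as-is: 9 8 4 5 2 → sum 28
Total = 26 + 28 = 54.
Check digit = (10 − (54 mod 10)) mod 10 = 6.

6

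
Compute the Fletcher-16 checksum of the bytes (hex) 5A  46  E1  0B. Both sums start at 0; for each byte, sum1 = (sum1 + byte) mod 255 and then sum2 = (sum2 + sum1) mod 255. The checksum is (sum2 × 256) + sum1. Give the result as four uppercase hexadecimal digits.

0B8D

Running sums (mod 255):
  after byte 0 (5A): sum1=90, sum2=90
  after byte 1 (46): sum1=160, sum2=250
  after byte 2 (E1): sum1=130, sum2=125
  after byte 3 (0B): sum1=141, sum2=11
Checksum = sum2·256 + sum1 = 11·256 + 141 = 2957 = 0x0B8D.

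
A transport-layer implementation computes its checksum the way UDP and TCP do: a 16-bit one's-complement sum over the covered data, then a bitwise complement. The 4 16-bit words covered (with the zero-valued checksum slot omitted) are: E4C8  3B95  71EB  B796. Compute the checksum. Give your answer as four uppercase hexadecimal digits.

B61F

One's-complement addition (fold any carry out of bit 15 back into bit 0):
  0xE4C8 + 0x3B95 = 0x1205D → wrap carry → 0x205E
  0x205E + 0x71EB = 0x09249
  0x9249 + 0xB796 = 0x149DF → wrap carry → 0x49E0
One's-complement sum = 0x49E0.
Checksum = ~0x49E0 & 0xFFFF = 0xB61F.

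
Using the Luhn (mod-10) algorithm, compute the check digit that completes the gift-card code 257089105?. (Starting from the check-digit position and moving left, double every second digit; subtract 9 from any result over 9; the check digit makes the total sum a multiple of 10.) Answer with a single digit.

Partial digits right→left: 5 0 1 9 8 0 7 5 2
Double every second digit counting from the check-digit position (so the 1st, 3rd, 5th, ... of the partial from the right).
  doubled (with −9 where >9): 1 2 7 5 4 → sum 19
  kept as-is: 0 9 0 5 → sum 14
Total = 19 + 14 = 33.
Check digit = (10 − (33 mod 10)) mod 10 = 7.

7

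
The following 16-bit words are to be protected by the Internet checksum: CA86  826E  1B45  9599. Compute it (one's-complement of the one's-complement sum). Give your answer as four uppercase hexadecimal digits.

One's-complement addition (fold any carry out of bit 15 back into bit 0):
  0xCA86 + 0x826E = 0x14CF4 → wrap carry → 0x4CF5
  0x4CF5 + 0x1B45 = 0x0683A
  0x683A + 0x9599 = 0x0FDD3
One's-complement sum = 0xFDD3.
Checksum = ~0xFDD3 & 0xFFFF = 0x022C.

022C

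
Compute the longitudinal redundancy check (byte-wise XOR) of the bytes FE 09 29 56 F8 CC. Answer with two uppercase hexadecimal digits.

XOR the bytes together:
  start with 0xFE
  0xFE ⊕ 0x09 = 0xF7
  0xF7 ⊕ 0x29 = 0xDE
  0xDE ⊕ 0x56 = 0x88
  0x88 ⊕ 0xF8 = 0x70
  0x70 ⊕ 0xCC = 0xBC

BC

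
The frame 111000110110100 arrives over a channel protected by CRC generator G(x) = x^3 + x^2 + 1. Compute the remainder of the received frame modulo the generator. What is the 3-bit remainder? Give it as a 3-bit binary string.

111

Modulo-2 division of 111000110110100 by 1101:
  pos 0: 1110 XOR 1101 = 0011
  pos 2: 1100 XOR 1101 = 0001
  pos 5: 1110 XOR 1101 = 0011
  pos 7: 1111 XOR 1101 = 0010
  pos 9: 1001 XOR 1101 = 0100
  pos 10: 1000 XOR 1101 = 0101
  pos 11: 1010 XOR 1101 = 0111
Remainder = 111 (nonzero — an error is detected).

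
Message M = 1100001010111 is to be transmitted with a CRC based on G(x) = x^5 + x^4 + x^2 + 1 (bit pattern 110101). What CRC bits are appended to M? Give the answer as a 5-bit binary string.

10000

Append 5 zeros: 110000101011100000. Divide by 110101 (XOR where the leading bit is 1):
  pos 0: 110000 XOR 110101 = 000101
  pos 3: 101101 XOR 110101 = 011000
  pos 4: 110000 XOR 110101 = 000101
  pos 7: 101111 XOR 110101 = 011010
  pos 8: 110100 XOR 110101 = 000001
Remainder (last 5 bits) = 10000. This is the CRC / FCS.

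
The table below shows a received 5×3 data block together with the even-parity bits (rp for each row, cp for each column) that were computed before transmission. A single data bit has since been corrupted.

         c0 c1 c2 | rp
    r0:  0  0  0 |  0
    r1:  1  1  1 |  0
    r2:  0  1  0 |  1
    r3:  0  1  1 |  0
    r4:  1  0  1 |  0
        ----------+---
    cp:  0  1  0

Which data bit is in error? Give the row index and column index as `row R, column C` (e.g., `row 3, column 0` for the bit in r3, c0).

row 1, column 2

Recompute each row's even parity and compare to rp:
  r0: data parity 0, sent rp 0 → ok
  r1: data parity 1, sent rp 0 → mismatch
  r2: data parity 1, sent rp 1 → ok
  r3: data parity 0, sent rp 0 → ok
  r4: data parity 0, sent rp 0 → ok
Recompute each column's even parity and compare to cp:
  c0: data parity 0, sent cp 0 → ok
  c1: data parity 1, sent cp 1 → ok
  c2: data parity 1, sent cp 0 → mismatch
Exactly one row (r1) and one column (c2) fail → the flipped bit is at their intersection.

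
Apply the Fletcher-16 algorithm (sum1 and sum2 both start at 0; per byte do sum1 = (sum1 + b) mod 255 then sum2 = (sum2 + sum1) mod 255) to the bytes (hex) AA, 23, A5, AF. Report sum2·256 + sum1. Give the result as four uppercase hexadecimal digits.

Running sums (mod 255):
  after byte 0 (AA): sum1=170, sum2=170
  after byte 1 (23): sum1=205, sum2=120
  after byte 2 (A5): sum1=115, sum2=235
  after byte 3 (AF): sum1=35, sum2=15
Checksum = sum2·256 + sum1 = 15·256 + 35 = 3875 = 0x0F23.

0F23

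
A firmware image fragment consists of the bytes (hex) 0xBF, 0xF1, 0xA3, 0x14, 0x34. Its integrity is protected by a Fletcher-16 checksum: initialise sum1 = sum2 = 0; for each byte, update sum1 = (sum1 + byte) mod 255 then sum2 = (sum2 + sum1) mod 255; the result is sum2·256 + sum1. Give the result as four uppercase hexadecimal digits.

Running sums (mod 255):
  after byte 0 (0xBF): sum1=191, sum2=191
  after byte 1 (0xF1): sum1=177, sum2=113
  after byte 2 (0xA3): sum1=85, sum2=198
  after byte 3 (0x14): sum1=105, sum2=48
  after byte 4 (0x34): sum1=157, sum2=205
Checksum = sum2·256 + sum1 = 205·256 + 157 = 52637 = 0xCD9D.

CD9D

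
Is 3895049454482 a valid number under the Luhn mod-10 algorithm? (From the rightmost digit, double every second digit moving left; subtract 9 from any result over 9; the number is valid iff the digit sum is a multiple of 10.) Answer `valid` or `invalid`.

From the right, keep odd positions and double even positions (subtract 9 from any doubled value over 9):
  doubled (positions 2,4,...): 7 8 8 8 1 7 → sum 39
  kept (positions 1,3,...): 2 4 5 9 0 9 3 → sum 32
Total = 71.
71 mod 10 = 1, so the number is invalid.

invalid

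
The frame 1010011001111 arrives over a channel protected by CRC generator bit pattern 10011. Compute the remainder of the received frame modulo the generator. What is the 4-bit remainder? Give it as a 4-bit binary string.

0000

Modulo-2 division of 1010011001111 by 10011:
  pos 0: 10100 XOR 10011 = 00111
  pos 2: 11111 XOR 10011 = 01100
  pos 3: 11000 XOR 10011 = 01011
  pos 4: 10110 XOR 10011 = 00101
  pos 6: 10111 XOR 10011 = 00100
  pos 8: 10011 XOR 10011 = 00000
Remainder = 0000 (zero — the frame passes the CRC check).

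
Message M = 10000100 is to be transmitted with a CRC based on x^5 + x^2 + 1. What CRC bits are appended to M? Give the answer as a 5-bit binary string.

Append 5 zeros: 1000010000000. Divide by 100101 (XOR where the leading bit is 1):
  pos 0: 100001 XOR 100101 = 000100
  pos 3: 100000 XOR 100101 = 000101
  pos 6: 101000 XOR 100101 = 001101
Remainder (last 5 bits) = 11010. This is the CRC / FCS.

11010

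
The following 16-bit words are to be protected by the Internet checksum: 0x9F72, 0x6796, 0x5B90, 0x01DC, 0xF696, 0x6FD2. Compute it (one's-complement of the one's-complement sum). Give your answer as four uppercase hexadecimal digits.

3521

One's-complement addition (fold any carry out of bit 15 back into bit 0):
  0x9F72 + 0x6796 = 0x10708 → wrap carry → 0x0709
  0x0709 + 0x5B90 = 0x06299
  0x6299 + 0x01DC = 0x06475
  0x6475 + 0xF696 = 0x15B0B → wrap carry → 0x5B0C
  0x5B0C + 0x6FD2 = 0x0CADE
One's-complement sum = 0xCADE.
Checksum = ~0xCADE & 0xFFFF = 0x3521.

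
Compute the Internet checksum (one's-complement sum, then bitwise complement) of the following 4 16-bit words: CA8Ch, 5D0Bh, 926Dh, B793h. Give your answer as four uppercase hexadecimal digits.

One's-complement addition (fold any carry out of bit 15 back into bit 0):
  0xCA8C + 0x5D0B = 0x12797 → wrap carry → 0x2798
  0x2798 + 0x926D = 0x0BA05
  0xBA05 + 0xB793 = 0x17198 → wrap carry → 0x7199
One's-complement sum = 0x7199.
Checksum = ~0x7199 & 0xFFFF = 0x8E66.

8E66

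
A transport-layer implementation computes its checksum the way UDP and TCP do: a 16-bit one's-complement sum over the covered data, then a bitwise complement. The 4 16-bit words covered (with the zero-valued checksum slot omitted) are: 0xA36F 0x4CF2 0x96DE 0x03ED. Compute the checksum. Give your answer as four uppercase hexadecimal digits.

One's-complement addition (fold any carry out of bit 15 back into bit 0):
  0xA36F + 0x4CF2 = 0x0F061
  0xF061 + 0x96DE = 0x1873F → wrap carry → 0x8740
  0x8740 + 0x03ED = 0x08B2D
One's-complement sum = 0x8B2D.
Checksum = ~0x8B2D & 0xFFFF = 0x74D2.

74D2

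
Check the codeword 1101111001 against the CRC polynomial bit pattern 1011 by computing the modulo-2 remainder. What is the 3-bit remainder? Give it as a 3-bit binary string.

000

Modulo-2 division of 1101111001 by 1011:
  pos 0: 1101 XOR 1011 = 0110
  pos 1: 1101 XOR 1011 = 0110
  pos 2: 1101 XOR 1011 = 0110
  pos 3: 1101 XOR 1011 = 0110
  pos 4: 1100 XOR 1011 = 0111
  pos 5: 1110 XOR 1011 = 0101
  pos 6: 1011 XOR 1011 = 0000
Remainder = 000 (zero — the frame passes the CRC check).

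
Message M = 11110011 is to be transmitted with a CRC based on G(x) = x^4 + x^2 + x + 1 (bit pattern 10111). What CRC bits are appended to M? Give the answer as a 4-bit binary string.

Append 4 zeros: 111100110000. Divide by 10111 (XOR where the leading bit is 1):
  pos 0: 11110 XOR 10111 = 01001
  pos 1: 10010 XOR 10111 = 00101
  pos 3: 10111 XOR 10111 = 00000
Remainder (last 4 bits) = 0000. This is the CRC / FCS.

0000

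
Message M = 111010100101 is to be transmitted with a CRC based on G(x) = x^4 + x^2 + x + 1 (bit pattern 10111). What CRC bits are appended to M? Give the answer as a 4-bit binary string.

0111

Append 4 zeros: 1110101001010000. Divide by 10111 (XOR where the leading bit is 1):
  pos 0: 11101 XOR 10111 = 01010
  pos 1: 10100 XOR 10111 = 00011
  pos 4: 11100 XOR 10111 = 01011
  pos 5: 10111 XOR 10111 = 00000
  pos 11: 10000 XOR 10111 = 00111
Remainder (last 4 bits) = 0111. This is the CRC / FCS.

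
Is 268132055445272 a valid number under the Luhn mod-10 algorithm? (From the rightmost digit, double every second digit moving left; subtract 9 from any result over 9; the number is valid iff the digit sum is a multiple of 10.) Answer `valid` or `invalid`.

From the right, keep odd positions and double even positions (subtract 9 from any doubled value over 9):
  doubled (positions 2,4,...): 5 1 8 1 4 2 3 → sum 24
  kept (positions 1,3,...): 2 2 4 5 0 3 8 2 → sum 26
Total = 50.
50 mod 10 = 0, so the number is valid.

valid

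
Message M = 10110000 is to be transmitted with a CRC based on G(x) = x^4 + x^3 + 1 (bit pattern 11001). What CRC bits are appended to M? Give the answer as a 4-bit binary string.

Append 4 zeros: 101100000000. Divide by 11001 (XOR where the leading bit is 1):
  pos 0: 10110 XOR 11001 = 01111
  pos 1: 11110 XOR 11001 = 00111
  pos 3: 11100 XOR 11001 = 00101
  pos 5: 10100 XOR 11001 = 01101
  pos 6: 11010 XOR 11001 = 00011
Remainder (last 4 bits) = 0110. This is the CRC / FCS.

0110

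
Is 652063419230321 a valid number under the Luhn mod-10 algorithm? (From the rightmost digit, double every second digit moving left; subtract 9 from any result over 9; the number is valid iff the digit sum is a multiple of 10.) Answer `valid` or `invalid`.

From the right, keep odd positions and double even positions (subtract 9 from any doubled value over 9):
  doubled (positions 2,4,...): 4 0 4 2 6 0 1 → sum 17
  kept (positions 1,3,...): 1 3 3 9 4 6 2 6 → sum 34
Total = 51.
51 mod 10 = 1, so the number is invalid.

invalid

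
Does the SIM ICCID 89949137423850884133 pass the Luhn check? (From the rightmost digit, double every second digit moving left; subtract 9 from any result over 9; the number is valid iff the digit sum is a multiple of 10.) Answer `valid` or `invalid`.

From the right, keep odd positions and double even positions (subtract 9 from any doubled value over 9):
  doubled (positions 2,4,...): 6 8 7 1 6 8 6 9 9 7 → sum 67
  kept (positions 1,3,...): 3 1 8 0 8 2 7 1 4 9 → sum 43
Total = 110.
110 mod 10 = 0, so the number is valid.

valid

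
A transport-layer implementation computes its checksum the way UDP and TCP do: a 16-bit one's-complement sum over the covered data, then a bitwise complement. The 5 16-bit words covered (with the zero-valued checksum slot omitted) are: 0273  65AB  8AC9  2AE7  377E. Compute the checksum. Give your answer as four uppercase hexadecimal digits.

One's-complement addition (fold any carry out of bit 15 back into bit 0):
  0x0273 + 0x65AB = 0x0681E
  0x681E + 0x8AC9 = 0x0F2E7
  0xF2E7 + 0x2AE7 = 0x11DCE → wrap carry → 0x1DCF
  0x1DCF + 0x377E = 0x0554D
One's-complement sum = 0x554D.
Checksum = ~0x554D & 0xFFFF = 0xAAB2.

AAB2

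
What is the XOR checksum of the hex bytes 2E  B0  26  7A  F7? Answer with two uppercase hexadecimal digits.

XOR the bytes together:
  start with 0x2E
  0x2E ⊕ 0xB0 = 0x9E
  0x9E ⊕ 0x26 = 0xB8
  0xB8 ⊕ 0x7A = 0xC2
  0xC2 ⊕ 0xF7 = 0x35

35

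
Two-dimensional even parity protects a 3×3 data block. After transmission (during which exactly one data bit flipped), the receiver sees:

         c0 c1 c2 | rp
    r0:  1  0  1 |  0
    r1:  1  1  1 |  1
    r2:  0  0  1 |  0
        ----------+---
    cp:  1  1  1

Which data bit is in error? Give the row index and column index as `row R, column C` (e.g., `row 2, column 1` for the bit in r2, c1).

row 2, column 0

Recompute each row's even parity and compare to rp:
  r0: data parity 0, sent rp 0 → ok
  r1: data parity 1, sent rp 1 → ok
  r2: data parity 1, sent rp 0 → mismatch
Recompute each column's even parity and compare to cp:
  c0: data parity 0, sent cp 1 → mismatch
  c1: data parity 1, sent cp 1 → ok
  c2: data parity 1, sent cp 1 → ok
Exactly one row (r2) and one column (c0) fail → the flipped bit is at their intersection.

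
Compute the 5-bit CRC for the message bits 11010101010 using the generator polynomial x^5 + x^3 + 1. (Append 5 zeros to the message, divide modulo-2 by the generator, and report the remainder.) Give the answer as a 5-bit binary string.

Append 5 zeros: 1101010101000000. Divide by 101001 (XOR where the leading bit is 1):
  pos 0: 110101 XOR 101001 = 011100
  pos 1: 111000 XOR 101001 = 010001
  pos 2: 100011 XOR 101001 = 001010
  pos 4: 101001 XOR 101001 = 000000
Remainder (last 5 bits) = 00000. This is the CRC / FCS.

00000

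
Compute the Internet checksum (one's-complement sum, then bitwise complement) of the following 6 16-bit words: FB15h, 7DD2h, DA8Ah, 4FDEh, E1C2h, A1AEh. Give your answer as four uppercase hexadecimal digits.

D93C

One's-complement addition (fold any carry out of bit 15 back into bit 0):
  0xFB15 + 0x7DD2 = 0x178E7 → wrap carry → 0x78E8
  0x78E8 + 0xDA8A = 0x15372 → wrap carry → 0x5373
  0x5373 + 0x4FDE = 0x0A351
  0xA351 + 0xE1C2 = 0x18513 → wrap carry → 0x8514
  0x8514 + 0xA1AE = 0x126C2 → wrap carry → 0x26C3
One's-complement sum = 0x26C3.
Checksum = ~0x26C3 & 0xFFFF = 0xD93C.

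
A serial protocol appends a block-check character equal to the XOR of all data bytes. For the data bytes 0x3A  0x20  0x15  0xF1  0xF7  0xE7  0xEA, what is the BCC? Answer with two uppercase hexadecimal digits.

XOR the bytes together:
  start with 0x3A
  0x3A ⊕ 0x20 = 0x1A
  0x1A ⊕ 0x15 = 0x0F
  0x0F ⊕ 0xF1 = 0xFE
  0xFE ⊕ 0xF7 = 0x09
  0x09 ⊕ 0xE7 = 0xEE
  0xEE ⊕ 0xEA = 0x04

04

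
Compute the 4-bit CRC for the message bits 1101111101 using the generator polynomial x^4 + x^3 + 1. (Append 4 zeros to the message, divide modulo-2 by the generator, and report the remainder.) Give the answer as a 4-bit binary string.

Append 4 zeros: 11011111010000. Divide by 11001 (XOR where the leading bit is 1):
  pos 0: 11011 XOR 11001 = 00010
  pos 3: 10111 XOR 11001 = 01110
  pos 4: 11100 XOR 11001 = 00101
  pos 6: 10110 XOR 11001 = 01111
  pos 7: 11110 XOR 11001 = 00111
  pos 9: 11100 XOR 11001 = 00101
Remainder (last 4 bits) = 0101. This is the CRC / FCS.

0101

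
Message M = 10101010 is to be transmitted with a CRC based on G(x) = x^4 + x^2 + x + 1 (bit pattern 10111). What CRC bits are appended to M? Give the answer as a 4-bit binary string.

Append 4 zeros: 101010100000. Divide by 10111 (XOR where the leading bit is 1):
  pos 0: 10101 XOR 10111 = 00010
  pos 3: 10010 XOR 10111 = 00101
  pos 5: 10100 XOR 10111 = 00011
Remainder (last 4 bits) = 1100. This is the CRC / FCS.

1100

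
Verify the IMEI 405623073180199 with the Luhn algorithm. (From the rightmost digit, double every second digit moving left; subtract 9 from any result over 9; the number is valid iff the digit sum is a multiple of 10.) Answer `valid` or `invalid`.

From the right, keep odd positions and double even positions (subtract 9 from any doubled value over 9):
  doubled (positions 2,4,...): 9 0 2 5 6 3 0 → sum 25
  kept (positions 1,3,...): 9 1 8 3 0 2 5 4 → sum 32
Total = 57.
57 mod 10 = 7, so the number is invalid.

invalid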